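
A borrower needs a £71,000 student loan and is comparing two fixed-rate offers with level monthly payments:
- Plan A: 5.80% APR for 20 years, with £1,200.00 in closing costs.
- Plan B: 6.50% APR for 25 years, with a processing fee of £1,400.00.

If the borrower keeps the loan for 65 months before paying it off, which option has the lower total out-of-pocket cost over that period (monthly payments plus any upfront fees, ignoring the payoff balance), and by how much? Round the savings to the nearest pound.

Plan A: at 5.80% the monthly rate is 0.0048333, so the payment is 71,000 × 0.0048333 / (1 − 1.0048333^−240) = £500.51.
Plan B: monthly rate = 6.5%/12 = 0.0054167; payment = 71,000 × 0.0054167 / (1 − (1+0.0054167)^−300) = £479.40.
Over 65 months: Plan A costs 65 × £500.51 + £1,200.00 = £33,733.15; Plan B costs 65 × £479.40 + £1,400.00 = £32,561.00.
Plan B is cheaper by £33,733.15 − £32,561.00 = £1,172.15.

Plan B by £1,172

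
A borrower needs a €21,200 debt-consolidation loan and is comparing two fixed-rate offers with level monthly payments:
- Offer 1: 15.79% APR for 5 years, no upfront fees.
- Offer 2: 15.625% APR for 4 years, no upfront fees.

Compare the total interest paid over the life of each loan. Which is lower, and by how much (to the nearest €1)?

Offer 1: at 15.79% the monthly rate is 0.0131583, so the payment is 21,200 × 0.0131583 / (1 − 1.0131583^−60) = €513.18.
Total interest on Offer 1 = 60 × €513.18 − €21,200 = €9,590.80.
Offer 2: at 15.625% the monthly rate is 0.0130208, so the payment is 21,200 × 0.0130208 / (1 − 1.0130208^−48) = €596.75.
Total interest on Offer 2 = 48 × €596.75 − €21,200 = €7,444.00.
Offer 2 is lower by €2,146.80.

Offer 2 by €2,147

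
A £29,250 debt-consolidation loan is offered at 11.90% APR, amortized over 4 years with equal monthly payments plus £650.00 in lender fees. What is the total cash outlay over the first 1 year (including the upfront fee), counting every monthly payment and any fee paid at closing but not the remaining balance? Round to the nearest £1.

Monthly rate = 11.9%/12 = 0.0099167; payment = 29,250 × 0.0099167 / (1 − (1+0.0099167)^−48) = £768.83.
Total outlay = 12 × £768.83 + £650.00 = £9,875.96.

£9,876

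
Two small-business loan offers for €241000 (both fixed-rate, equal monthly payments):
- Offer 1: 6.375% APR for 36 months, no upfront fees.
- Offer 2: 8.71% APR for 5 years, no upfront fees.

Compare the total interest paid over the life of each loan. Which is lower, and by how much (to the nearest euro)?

Offer 1: at 6.375% the monthly rate is 0.0053125, so the payment is 241,000 × 0.0053125 / (1 − 1.0053125^−36) = €7,372.71.
Total interest on Offer 1 = 36 × €7,372.71 − €241,000 = €24,417.56.
Offer 2: monthly rate = 8.71%/12 = 0.0072583; payment = 241,000 × 0.0072583 / (1 − (1+0.0072583)^−60) = €4,968.91.
Total interest on Offer 2 = 60 × €4,968.91 − €241,000 = €57,134.60.
Offer 1 is lower by €32,717.04.

Offer 1 by €32,717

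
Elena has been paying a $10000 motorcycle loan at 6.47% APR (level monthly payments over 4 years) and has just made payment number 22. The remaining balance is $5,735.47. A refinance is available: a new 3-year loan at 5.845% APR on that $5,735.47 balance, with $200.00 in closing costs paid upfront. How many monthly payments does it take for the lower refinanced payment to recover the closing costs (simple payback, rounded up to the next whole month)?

4 months

Current payment = 10,000 × 6.47%/12 / (1 − (1+0.0053917)^−48) = $237.01.
Refinanced payment = 5,735.47 × 0.0048708 / (1 − (1+0.0048708)^−36) = $174.08.
Monthly savings = $237.01 − $174.08 = $62.93.
Break-even = $200.00 / $62.93 = 3.18 → 4 months.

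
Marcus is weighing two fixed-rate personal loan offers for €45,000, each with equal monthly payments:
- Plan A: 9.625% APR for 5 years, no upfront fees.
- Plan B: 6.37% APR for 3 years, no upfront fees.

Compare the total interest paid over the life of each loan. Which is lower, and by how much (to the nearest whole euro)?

Plan B by €7,315

Plan A: at 9.625% the monthly rate is 0.0080208, so the payment is 45,000 × 0.0080208 / (1 − 1.0080208^−60) = €947.84.
Total interest on Plan A = 60 × €947.84 − €45,000 = €11,870.40.
Plan B: at 6.37% the monthly rate is 0.0053083, so the payment is 45,000 × 0.0053083 / (1 − 1.0053083^−36) = €1,376.54.
Total interest on Plan B = 36 × €1,376.54 − €45,000 = €4,555.44.
Plan B is lower by €7,314.96.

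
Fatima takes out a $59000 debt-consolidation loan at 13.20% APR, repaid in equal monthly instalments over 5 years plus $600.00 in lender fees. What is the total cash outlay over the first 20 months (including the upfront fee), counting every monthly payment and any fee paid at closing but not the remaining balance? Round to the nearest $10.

Monthly rate = 13.2%/12 = 0.0110000; payment = 59,000 × 0.0110000 / (1 − (1+0.0110000)^−60) = $1,348.48.
Total outlay = 20 × $1,348.48 + $600.00 = $27,569.60.

$27,570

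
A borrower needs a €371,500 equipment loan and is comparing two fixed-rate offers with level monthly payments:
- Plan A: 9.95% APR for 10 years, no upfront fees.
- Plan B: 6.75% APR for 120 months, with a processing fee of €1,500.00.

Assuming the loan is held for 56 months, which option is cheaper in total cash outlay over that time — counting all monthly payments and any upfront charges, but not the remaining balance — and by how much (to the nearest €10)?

Plan A: at 9.95% the monthly rate is 0.0082917, so the payment is 371,500 × 0.0082917 / (1 − 1.0082917^−120) = €4,899.12.
Plan B: monthly rate = 6.75%/12 = 0.0056250; payment = 371,500 × 0.0056250 / (1 − (1+0.0056250)^−120) = €4,265.72.
Over 56 months: Plan A costs 56 × €4,899.12 = €274,350.72; Plan B costs 56 × €4,265.72 + €1,500.00 = €240,380.32.
Plan B is cheaper by €274,350.72 − €240,380.32 = €33,970.40.

Plan B by €33,970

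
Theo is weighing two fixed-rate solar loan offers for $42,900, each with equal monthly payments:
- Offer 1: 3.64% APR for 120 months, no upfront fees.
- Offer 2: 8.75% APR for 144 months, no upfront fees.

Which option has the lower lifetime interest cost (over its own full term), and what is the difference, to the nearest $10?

Offer 1: at 3.64% the monthly rate is 0.0030333, so the payment is 42,900 × 0.0030333 / (1 − 1.0030333^−120) = $427.04.
Total interest on Offer 1 = 120 × $427.04 − $42,900 = $8,344.80.
Offer 2: at 8.75% the monthly rate is 0.0072917, so the payment is 42,900 × 0.0072917 / (1 − 1.0072917^−144) = $482.19.
Total interest on Offer 2 = 144 × $482.19 − $42,900 = $26,535.36.
Offer 1 is lower by $18,190.56.

Offer 1 by $18,190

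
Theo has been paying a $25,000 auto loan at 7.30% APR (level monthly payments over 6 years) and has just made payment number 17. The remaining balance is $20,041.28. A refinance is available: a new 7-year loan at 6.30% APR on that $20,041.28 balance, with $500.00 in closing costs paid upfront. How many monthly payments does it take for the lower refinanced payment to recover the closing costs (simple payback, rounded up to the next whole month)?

4 months

Current payment = 25,000 × 7.3%/12 / (1 − (1+0.0060833)^−72) = $429.84.
Refinanced payment = 20,041.28 × 0.0052500 / (1 − (1+0.0052500)^−84) = $295.66.
Monthly savings = $429.84 − $295.66 = $134.18.
Break-even = $500.00 / $134.18 = 3.73 → 4 months.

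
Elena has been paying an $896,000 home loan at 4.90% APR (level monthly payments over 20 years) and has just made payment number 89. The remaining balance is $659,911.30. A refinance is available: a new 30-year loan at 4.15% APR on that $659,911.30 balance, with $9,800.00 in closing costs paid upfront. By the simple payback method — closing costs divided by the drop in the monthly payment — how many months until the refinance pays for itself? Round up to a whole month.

4 months

Current payment = 896,000 × 4.9%/12 / (1 − (1+0.0040833)^−240) = $5,863.82.
Refinanced payment = 659,911.30 × 0.0034583 / (1 − (1+0.0034583)^−360) = $3,207.85.
Monthly savings = $5,863.82 − $3,207.85 = $2,655.97.
Break-even = $9,800.00 / $2,655.97 = 3.69 → 4 months.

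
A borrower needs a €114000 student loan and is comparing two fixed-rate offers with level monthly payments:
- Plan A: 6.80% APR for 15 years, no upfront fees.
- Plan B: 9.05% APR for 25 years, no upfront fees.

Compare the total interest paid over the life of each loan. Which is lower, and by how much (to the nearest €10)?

Plan A by €106,020

Plan A: at 6.80% the monthly rate is 0.0056667, so the payment is 114,000 × 0.0056667 / (1 − 1.0056667^−180) = €1,011.96.
Total interest on Plan A = 180 × €1,011.96 − €114,000 = €68,152.80.
Plan B: at 9.05% the monthly rate is 0.0075417, so the payment is 114,000 × 0.0075417 / (1 − 1.0075417^−300) = €960.59.
Total interest on Plan B = 300 × €960.59 − €114,000 = €174,177.00.
Plan A is lower by €106,024.20.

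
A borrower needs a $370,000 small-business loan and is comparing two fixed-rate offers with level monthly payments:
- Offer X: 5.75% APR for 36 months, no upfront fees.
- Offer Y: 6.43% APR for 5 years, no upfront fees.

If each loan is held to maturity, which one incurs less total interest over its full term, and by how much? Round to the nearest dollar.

Offer X: monthly rate = 5.75%/12 = 0.0047917; payment = 370,000 × 0.0047917 / (1 − (1+0.0047917)^−36) = $11,214.25.
Total interest on Offer X = 36 × $11,214.25 − $370,000 = $33,713.00.
Offer Y: at 6.43% the monthly rate is 0.0053583, so the payment is 370,000 × 0.0053583 / (1 − 1.0053583^−60) = $7,227.35.
Total interest on Offer Y = 60 × $7,227.35 − $370,000 = $63,641.00.
Offer X is lower by $29,928.00.

Offer X by $29,928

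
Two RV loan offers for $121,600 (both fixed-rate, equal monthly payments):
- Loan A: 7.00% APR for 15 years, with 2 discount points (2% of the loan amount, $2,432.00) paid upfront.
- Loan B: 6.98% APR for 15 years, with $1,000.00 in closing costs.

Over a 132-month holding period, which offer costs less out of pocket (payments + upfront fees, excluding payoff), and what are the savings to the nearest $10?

Loan B by $1,610

Loan A: monthly rate = 7%/12 = 0.0058333; payment = 121,600 × 0.0058333 / (1 − (1+0.0058333)^−180) = $1,092.98.
Loan B: monthly rate = 6.98%/12 = 0.0058167; payment = 121,600 × 0.0058167 / (1 − (1+0.0058167)^−180) = $1,091.62.
Over 132 months: Loan A costs 132 × $1,092.98 + $2,432.00 = $146,705.36; Loan B costs 132 × $1,091.62 + $1,000.00 = $145,093.84.
Loan B is cheaper by $146,705.36 − $145,093.84 = $1,611.52.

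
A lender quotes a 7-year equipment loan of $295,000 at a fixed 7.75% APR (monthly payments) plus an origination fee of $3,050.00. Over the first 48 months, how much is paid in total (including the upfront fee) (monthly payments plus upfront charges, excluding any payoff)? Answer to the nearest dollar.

Monthly rate = 7.75%/12 = 0.0064583; payment = 295,000 × 0.0064583 / (1 − (1+0.0064583)^−84) = $4,561.28.
Total outlay = 48 × $4,561.28 + $3,050.00 = $221,991.44.

$221,991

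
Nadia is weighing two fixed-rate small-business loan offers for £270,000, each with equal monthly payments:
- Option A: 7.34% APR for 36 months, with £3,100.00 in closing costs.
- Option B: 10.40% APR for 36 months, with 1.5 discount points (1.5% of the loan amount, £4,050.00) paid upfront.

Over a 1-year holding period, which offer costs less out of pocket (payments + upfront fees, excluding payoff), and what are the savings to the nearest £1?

Option A: monthly rate = 7.34%/12 = 0.0061167; payment = 270,000 × 0.0061167 / (1 − (1+0.0061167)^−36) = £8,378.85.
Option B: at 10.40% the monthly rate is 0.0086667, so the payment is 270,000 × 0.0086667 / (1 − 1.0086667^−36) = £8,762.93.
Over 12 months: Option A costs 12 × £8,378.85 + £3,100.00 = £103,646.20; Option B costs 12 × £8,762.93 + £4,050.00 = £109,205.16.
Option A is cheaper by £109,205.16 − £103,646.20 = £5,558.96.

Option A by £5,559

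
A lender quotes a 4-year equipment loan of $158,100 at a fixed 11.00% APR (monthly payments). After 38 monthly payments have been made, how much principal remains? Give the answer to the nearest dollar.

$38,875

With monthly rate i = 11%/12 = 0.0091667, the balance after k of n payments is P · [(1+i)^n − (1+i)^k] / [(1+i)^n − 1].
(1+0.0091667)^48 = 1.54959805 and (1+0.0091667)^38 = 1.41445811, so the balance is 158,100 × (1.54959805 − 1.41445811) / (1.54959805 − 1) = $38,875.00.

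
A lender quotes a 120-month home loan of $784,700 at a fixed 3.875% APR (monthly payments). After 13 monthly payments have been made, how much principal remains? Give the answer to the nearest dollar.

With monthly rate i = 3.875%/12 = 0.0032292, the balance after k of n payments is P · [(1+i)^n − (1+i)^k] / [(1+i)^n − 1].
(1+0.0032292)^120 = 1.47237345 and (1+0.0032292)^13 = 1.04280222, so the balance is 784,700 × (1.47237345 − 1.04280222) / (1.47237345 − 1) = $713,597.56.

$713,598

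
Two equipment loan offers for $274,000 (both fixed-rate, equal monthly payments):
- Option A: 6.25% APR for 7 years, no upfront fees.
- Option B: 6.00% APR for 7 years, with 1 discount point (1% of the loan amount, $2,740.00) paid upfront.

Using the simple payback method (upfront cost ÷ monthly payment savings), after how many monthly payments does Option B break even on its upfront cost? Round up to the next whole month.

Option A: at 6.25% the monthly rate is 0.0052083, so the payment is 274,000 × 0.0052083 / (1 − 1.0052083^−84) = $4,035.66.
Option B: monthly rate = 6%/12 = 0.0050000; payment = 274,000 × 0.0050000 / (1 − (1+0.0050000)^−84) = $4,002.74.
Monthly savings = $4,035.66 − $4,002.74 = $32.92.
Break-even = $2,740.00 / $32.92 = 83.23 → 84 months.

84 months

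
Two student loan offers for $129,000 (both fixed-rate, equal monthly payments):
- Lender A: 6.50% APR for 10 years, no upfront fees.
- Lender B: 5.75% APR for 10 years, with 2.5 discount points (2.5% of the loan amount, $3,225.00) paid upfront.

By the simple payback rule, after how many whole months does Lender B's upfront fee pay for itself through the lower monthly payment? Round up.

Lender A: at 6.50% the monthly rate is 0.0054167, so the payment is 129,000 × 0.0054167 / (1 − 1.0054167^−120) = $1,464.77.
Lender B: monthly rate = 5.75%/12 = 0.0047917; payment = 129,000 × 0.0047917 / (1 − (1+0.0047917)^−120) = $1,416.02.
Monthly savings = $1,464.77 − $1,416.02 = $48.75.
Break-even = $3,225.00 / $48.75 = 66.15 → 67 months.

67 months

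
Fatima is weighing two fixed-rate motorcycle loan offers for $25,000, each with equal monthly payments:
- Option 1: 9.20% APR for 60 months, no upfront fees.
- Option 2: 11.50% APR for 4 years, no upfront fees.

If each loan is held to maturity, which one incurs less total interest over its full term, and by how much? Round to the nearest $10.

Option 1: at 9.20% the monthly rate is 0.0076667, so the payment is 25,000 × 0.0076667 / (1 − 1.0076667^−60) = $521.39.
Total interest on Option 1 = 60 × $521.39 − $25,000 = $6,283.40.
Option 2: monthly rate = 11.5%/12 = 0.0095833; payment = 25,000 × 0.0095833 / (1 − (1+0.0095833)^−48) = $652.23.
Total interest on Option 2 = 48 × $652.23 − $25,000 = $6,307.04.
Option 1 is lower by $23.64.

Option 1 by $20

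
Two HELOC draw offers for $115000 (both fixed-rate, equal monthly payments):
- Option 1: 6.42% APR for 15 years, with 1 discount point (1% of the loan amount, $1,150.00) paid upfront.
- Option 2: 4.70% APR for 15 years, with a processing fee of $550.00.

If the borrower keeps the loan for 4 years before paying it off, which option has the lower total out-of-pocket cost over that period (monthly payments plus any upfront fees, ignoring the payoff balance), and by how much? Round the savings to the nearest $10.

Option 1: at 6.42% the monthly rate is 0.0053500, so the payment is 115,000 × 0.0053500 / (1 − 1.0053500^−180) = $996.72.
Option 2: at 4.70% the monthly rate is 0.0039167, so the payment is 115,000 × 0.0039167 / (1 − 1.0039167^−180) = $891.54.
Over 48 months: Option 1 costs 48 × $996.72 + $1,150.00 = $48,992.56; Option 2 costs 48 × $891.54 + $550.00 = $43,343.92.
Option 2 is cheaper by $48,992.56 − $43,343.92 = $5,648.64.

Option 2 by $5,650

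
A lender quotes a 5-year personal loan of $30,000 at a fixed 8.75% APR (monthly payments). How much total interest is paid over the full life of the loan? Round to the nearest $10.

At 8.75% the monthly rate is 0.0072917, so the payment is 30,000 × 0.0072917 / (1 − 1.0072917^−60) = $619.12.
Total paid = 60 × $619.12 = $37,147.20; interest = $37,147.20 − $30,000 = $7,147.20.

$7,150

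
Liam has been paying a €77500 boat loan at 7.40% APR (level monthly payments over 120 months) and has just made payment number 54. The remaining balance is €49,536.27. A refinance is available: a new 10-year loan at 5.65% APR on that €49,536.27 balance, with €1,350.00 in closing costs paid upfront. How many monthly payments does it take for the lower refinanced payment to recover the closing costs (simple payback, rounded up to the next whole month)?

Current payment = 77,500 × 7.4%/12 / (1 − (1+0.0061667)^−120) = €915.90.
Refinanced payment = 49,536.27 × 0.0047083 / (1 − (1+0.0047083)^−120) = €541.29.
Monthly savings = €915.90 − €541.29 = €374.61.
Break-even = €1,350.00 / €374.61 = 3.60 → 4 months.

4 months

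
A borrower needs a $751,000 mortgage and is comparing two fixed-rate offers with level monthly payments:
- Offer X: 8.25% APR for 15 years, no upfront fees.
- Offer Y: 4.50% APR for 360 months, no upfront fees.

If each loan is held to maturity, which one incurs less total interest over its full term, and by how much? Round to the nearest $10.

Offer X by $58,440

Offer X: monthly rate = 8.25%/12 = 0.0068750; payment = 751,000 × 0.0068750 / (1 − (1+0.0068750)^−180) = $7,285.75.
Total interest on Offer X = 180 × $7,285.75 − $751,000 = $560,435.00.
Offer Y: at 4.50% the monthly rate is 0.0037500, so the payment is 751,000 × 0.0037500 / (1 − 1.0037500^−360) = $3,805.21.
Total interest on Offer Y = 360 × $3,805.21 − $751,000 = $618,875.60.
Offer X is lower by $58,440.60.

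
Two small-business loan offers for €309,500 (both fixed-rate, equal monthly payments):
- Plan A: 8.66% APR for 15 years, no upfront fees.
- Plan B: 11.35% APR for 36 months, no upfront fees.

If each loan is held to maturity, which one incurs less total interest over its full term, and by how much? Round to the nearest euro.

Plan B by €187,212

Plan A: at 8.66% the monthly rate is 0.0072167, so the payment is 309,500 × 0.0072167 / (1 − 1.0072167^−180) = €3,076.87.
Total interest on Plan A = 180 × €3,076.87 − €309,500 = €244,336.60.
Plan B: at 11.35% the monthly rate is 0.0094583, so the payment is 309,500 × 0.0094583 / (1 − 1.0094583^−36) = €10,184.01.
Total interest on Plan B = 36 × €10,184.01 − €309,500 = €57,124.36.
Plan B is lower by €187,212.24.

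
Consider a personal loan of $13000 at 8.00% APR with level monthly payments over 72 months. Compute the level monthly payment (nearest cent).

Monthly rate = 8%/12 = 0.0066667; payment = 13,000 × 0.0066667 / (1 − (1+0.0066667)^−72) = $227.93.

$227.93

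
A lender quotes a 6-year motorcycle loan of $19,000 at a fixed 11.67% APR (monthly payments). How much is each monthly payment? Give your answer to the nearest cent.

$368.20

Monthly rate = 11.67%/12 = 0.0097250; payment = 19,000 × 0.0097250 / (1 − (1+0.0097250)^−72) = $368.20.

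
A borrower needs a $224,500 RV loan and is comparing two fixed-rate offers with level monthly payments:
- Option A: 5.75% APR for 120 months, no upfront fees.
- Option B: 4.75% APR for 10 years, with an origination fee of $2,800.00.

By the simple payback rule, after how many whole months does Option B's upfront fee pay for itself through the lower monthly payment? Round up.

26 months

Option A: monthly rate = 5.75%/12 = 0.0047917; payment = 224,500 × 0.0047917 / (1 − (1+0.0047917)^−120) = $2,464.32.
Option B: at 4.75% the monthly rate is 0.0039583, so the payment is 224,500 × 0.0039583 / (1 − 1.0039583^−120) = $2,353.83.
Monthly savings = $2,464.32 − $2,353.83 = $110.49.
Break-even = $2,800.00 / $110.49 = 25.34 → 26 months.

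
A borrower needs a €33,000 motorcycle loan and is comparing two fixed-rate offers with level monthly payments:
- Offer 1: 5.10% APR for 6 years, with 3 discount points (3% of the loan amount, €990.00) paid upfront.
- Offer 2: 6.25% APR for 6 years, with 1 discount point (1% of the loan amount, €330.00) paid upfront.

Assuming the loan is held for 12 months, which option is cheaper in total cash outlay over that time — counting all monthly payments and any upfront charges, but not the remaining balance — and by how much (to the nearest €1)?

Offer 1: at 5.10% the monthly rate is 0.0042500, so the payment is 33,000 × 0.0042500 / (1 − 1.0042500^−72) = €532.99.
Offer 2: at 6.25% the monthly rate is 0.0052083, so the payment is 33,000 × 0.0052083 / (1 − 1.0052083^−72) = €550.81.
Over 12 months: Offer 1 costs 12 × €532.99 + €990.00 = €7,385.88; Offer 2 costs 12 × €550.81 + €330.00 = €6,939.72.
Offer 2 is cheaper by €7,385.88 − €6,939.72 = €446.16.

Offer 2 by €446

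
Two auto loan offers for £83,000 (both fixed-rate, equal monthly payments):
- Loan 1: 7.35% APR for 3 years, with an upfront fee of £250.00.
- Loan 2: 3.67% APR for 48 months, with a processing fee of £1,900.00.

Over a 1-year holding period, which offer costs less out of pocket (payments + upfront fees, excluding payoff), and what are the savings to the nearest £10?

Loan 1: monthly rate = 7.35%/12 = 0.0061250; payment = 83,000 × 0.0061250 / (1 − (1+0.0061250)^−36) = £2,576.10.
Loan 2: at 3.67% the monthly rate is 0.0030583, so the payment is 83,000 × 0.0030583 / (1 − 1.0030583^−48) = £1,861.83.
Over 12 months: Loan 1 costs 12 × £2,576.10 + £250.00 = £31,163.20; Loan 2 costs 12 × £1,861.83 + £1,900.00 = £24,241.96.
Loan 2 is cheaper by £31,163.20 − £24,241.96 = £6,921.24.

Loan 2 by £6,920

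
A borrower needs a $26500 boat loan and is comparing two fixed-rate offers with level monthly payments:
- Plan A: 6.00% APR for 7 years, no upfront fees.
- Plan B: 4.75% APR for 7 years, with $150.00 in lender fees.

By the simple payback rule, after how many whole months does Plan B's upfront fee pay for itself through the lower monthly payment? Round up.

Plan A: monthly rate = 6%/12 = 0.0050000; payment = 26,500 × 0.0050000 / (1 − (1+0.0050000)^−84) = $387.13.
Plan B: monthly rate = 4.75%/12 = 0.0039583; payment = 26,500 × 0.0039583 / (1 − (1+0.0039583)^−84) = $371.44.
Monthly savings = $387.13 − $371.44 = $15.69.
Break-even = $150.00 / $15.69 = 9.56 → 10 months.

10 months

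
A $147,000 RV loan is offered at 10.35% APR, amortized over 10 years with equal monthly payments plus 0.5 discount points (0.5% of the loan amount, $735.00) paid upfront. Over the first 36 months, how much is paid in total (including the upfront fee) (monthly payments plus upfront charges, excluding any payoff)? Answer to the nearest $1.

Monthly rate = 10.35%/12 = 0.0086250; payment = 147,000 × 0.0086250 / (1 − (1+0.0086250)^−120) = $1,971.22.
Total outlay = 36 × $1,971.22 + $735.00 = $71,698.92.

$71,699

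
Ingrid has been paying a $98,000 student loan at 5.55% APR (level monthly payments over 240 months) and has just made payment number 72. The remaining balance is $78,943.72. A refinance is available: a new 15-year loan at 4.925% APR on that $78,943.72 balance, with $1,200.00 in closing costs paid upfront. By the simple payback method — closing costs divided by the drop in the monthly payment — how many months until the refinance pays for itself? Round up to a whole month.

22 months

Current payment = 98,000 × 5.55%/12 / (1 − (1+0.0046250)^−240) = $676.90.
Refinanced payment = 78,943.72 × 0.0041042 / (1 − (1+0.0041042)^−180) = $621.20.
Monthly savings = $676.90 − $621.20 = $55.70.
Break-even = $1,200.00 / $55.70 = 21.54 → 22 months.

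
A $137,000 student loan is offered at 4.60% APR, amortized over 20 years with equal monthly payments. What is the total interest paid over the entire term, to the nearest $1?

At 4.60% the monthly rate is 0.0038333, so the payment is 137,000 × 0.0038333 / (1 − 1.0038333^−240) = $874.14.
Total paid = 240 × $874.14 = $209,793.60; interest = $209,793.60 − $137,000 = $72,793.60.

$72,794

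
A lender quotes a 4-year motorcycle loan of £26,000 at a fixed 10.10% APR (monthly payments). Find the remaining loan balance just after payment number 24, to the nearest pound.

£14,303

With monthly rate i = 10.1%/12 = 0.0084167, the balance after k of n payments is P · [(1+i)^n − (1+i)^k] / [(1+i)^n − 1].
(1+0.0084167)^48 = 1.49527377 and (1+0.0084167)^24 = 1.22281387, so the balance is 26,000 × (1.49527377 − 1.22281387) / (1.49527377 − 1) = £14,303.11.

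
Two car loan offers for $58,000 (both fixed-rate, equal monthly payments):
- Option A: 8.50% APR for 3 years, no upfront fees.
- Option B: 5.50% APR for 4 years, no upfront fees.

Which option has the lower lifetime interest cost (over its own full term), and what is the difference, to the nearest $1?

Option A: at 8.50% the monthly rate is 0.0070833, so the payment is 58,000 × 0.0070833 / (1 − 1.0070833^−36) = $1,830.92.
Total interest on Option A = 36 × $1,830.92 − $58,000 = $7,913.12.
Option B: monthly rate = 5.5%/12 = 0.0045833; payment = 58,000 × 0.0045833 / (1 − (1+0.0045833)^−48) = $1,348.88.
Total interest on Option B = 48 × $1,348.88 − $58,000 = $6,746.24.
Option B is lower by $1,166.88.

Option B by $1,167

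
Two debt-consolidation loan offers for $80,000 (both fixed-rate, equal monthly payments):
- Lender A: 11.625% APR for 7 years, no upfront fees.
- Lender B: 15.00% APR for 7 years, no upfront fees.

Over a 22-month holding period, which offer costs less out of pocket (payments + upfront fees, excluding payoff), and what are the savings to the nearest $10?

Lender A by $3,250

Lender A: at 11.625% the monthly rate is 0.0096875, so the payment is 80,000 × 0.0096875 / (1 − 1.0096875^−84) = $1,396.23.
Lender B: monthly rate = 15%/12 = 0.0125000; payment = 80,000 × 0.0125000 / (1 − (1+0.0125000)^−84) = $1,543.74.
Over 22 months: Lender A costs 22 × $1,396.23 = $30,717.06; Lender B costs 22 × $1,543.74 = $33,962.28.
Lender A is cheaper by $33,962.28 − $30,717.06 = $3,245.22.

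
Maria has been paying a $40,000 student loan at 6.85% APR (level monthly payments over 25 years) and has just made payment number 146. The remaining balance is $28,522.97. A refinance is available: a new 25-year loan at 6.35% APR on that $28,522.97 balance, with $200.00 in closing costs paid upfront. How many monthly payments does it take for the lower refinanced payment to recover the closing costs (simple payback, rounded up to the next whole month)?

3 months

Current payment = 40,000 × 6.85%/12 / (1 − (1+0.0057083)^−300) = $278.90.
Refinanced payment = 28,522.97 × 0.0052917 / (1 − (1+0.0052917)^−300) = $189.92.
Monthly savings = $278.90 − $189.92 = $88.98.
Break-even = $200.00 / $88.98 = 2.25 → 3 months.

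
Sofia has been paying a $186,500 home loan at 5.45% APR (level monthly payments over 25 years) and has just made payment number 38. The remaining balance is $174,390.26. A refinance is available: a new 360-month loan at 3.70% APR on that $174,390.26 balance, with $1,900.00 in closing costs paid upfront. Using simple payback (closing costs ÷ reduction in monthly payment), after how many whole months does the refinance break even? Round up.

6 months

Current payment = 186,500 × 5.45%/12 / (1 − (1+0.0045417)^−300) = $1,139.71.
Refinanced payment = 174,390.26 × 0.0030833 / (1 − (1+0.0030833)^−360) = $802.69.
Monthly savings = $1,139.71 − $802.69 = $337.02.
Break-even = $1,900.00 / $337.02 = 5.64 → 6 months.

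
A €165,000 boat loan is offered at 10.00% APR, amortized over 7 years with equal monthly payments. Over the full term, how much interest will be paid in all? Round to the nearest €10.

€65,090

Monthly rate = 10%/12 = 0.0083333; payment = 165,000 × 0.0083333 / (1 − (1+0.0083333)^−84) = €2,739.20.
Total paid = 84 × €2,739.20 = €230,092.80; interest = €230,092.80 − €165,000 = €65,092.80.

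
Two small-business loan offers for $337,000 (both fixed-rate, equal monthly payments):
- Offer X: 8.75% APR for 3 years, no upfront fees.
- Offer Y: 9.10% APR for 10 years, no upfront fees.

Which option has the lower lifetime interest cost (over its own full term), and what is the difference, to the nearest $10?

Offer X: at 8.75% the monthly rate is 0.0072917, so the payment is 337,000 × 0.0072917 / (1 − 1.0072917^−36) = $10,677.34.
Total interest on Offer X = 36 × $10,677.34 − $337,000 = $47,384.24.
Offer Y: monthly rate = 9.1%/12 = 0.0075833; payment = 337,000 × 0.0075833 / (1 − (1+0.0075833)^−120) = $4,287.23.
Total interest on Offer Y = 120 × $4,287.23 − $337,000 = $177,467.60.
Offer X is lower by $130,083.36.

Offer X by $130,080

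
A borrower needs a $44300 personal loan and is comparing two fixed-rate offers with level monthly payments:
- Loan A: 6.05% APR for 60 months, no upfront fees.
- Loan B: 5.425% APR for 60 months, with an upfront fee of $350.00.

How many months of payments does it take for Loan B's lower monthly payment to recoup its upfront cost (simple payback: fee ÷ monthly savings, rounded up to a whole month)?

28 months

Loan A: at 6.05% the monthly rate is 0.0050417, so the payment is 44,300 × 0.0050417 / (1 − 1.0050417^−60) = $857.47.
Loan B: at 5.425% the monthly rate is 0.0045208, so the payment is 44,300 × 0.0045208 / (1 − 1.0045208^−60) = $844.65.
Monthly savings = $857.47 − $844.65 = $12.82.
Break-even = $350.00 / $12.82 = 27.30 → 28 months.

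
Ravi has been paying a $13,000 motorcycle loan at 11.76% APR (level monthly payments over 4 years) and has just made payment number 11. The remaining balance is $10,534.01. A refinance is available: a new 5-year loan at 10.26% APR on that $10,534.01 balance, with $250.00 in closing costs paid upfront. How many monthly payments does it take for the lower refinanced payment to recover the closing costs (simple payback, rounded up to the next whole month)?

Current payment = 13,000 × 11.76%/12 / (1 − (1+0.0098000)^−48) = $340.81.
Refinanced payment = 10,534.01 × 0.0085500 / (1 − (1+0.0085500)^−60) = $225.17.
Monthly savings = $340.81 − $225.17 = $115.64.
Break-even = $250.00 / $115.64 = 2.16 → 3 months.

3 months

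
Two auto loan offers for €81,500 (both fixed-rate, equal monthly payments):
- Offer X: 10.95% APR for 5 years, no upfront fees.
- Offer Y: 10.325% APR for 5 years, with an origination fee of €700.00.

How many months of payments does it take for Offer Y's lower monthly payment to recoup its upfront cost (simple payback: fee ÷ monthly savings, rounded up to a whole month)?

28 months

Offer X: at 10.95% the monthly rate is 0.0091250, so the payment is 81,500 × 0.0091250 / (1 − 1.0091250^−60) = €1,769.98.
Offer Y: at 10.325% the monthly rate is 0.0086042, so the payment is 81,500 × 0.0086042 / (1 − 1.0086042^−60) = €1,744.70.
Monthly savings = €1,769.98 − €1,744.70 = €25.28.
Break-even = €700.00 / €25.28 = 27.69 → 28 months.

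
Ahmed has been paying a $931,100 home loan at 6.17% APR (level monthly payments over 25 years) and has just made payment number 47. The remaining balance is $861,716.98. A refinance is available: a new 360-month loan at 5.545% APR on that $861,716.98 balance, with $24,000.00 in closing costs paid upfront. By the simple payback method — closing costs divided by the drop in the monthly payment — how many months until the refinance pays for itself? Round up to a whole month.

Current payment = 931,100 × 6.17%/12 / (1 − (1+0.0051417)^−300) = $6,096.22.
Refinanced payment = 861,716.98 × 0.0046208 / (1 − (1+0.0046208)^−360) = $4,917.09.
Monthly savings = $6,096.22 − $4,917.09 = $1,179.13.
Break-even = $24,000.00 / $1,179.13 = 20.35 → 21 months.

21 months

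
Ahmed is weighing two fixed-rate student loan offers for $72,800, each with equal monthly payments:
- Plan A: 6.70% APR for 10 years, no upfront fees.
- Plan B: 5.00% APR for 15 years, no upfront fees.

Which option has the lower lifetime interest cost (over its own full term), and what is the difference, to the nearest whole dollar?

Plan A: at 6.70% the monthly rate is 0.0055833, so the payment is 72,800 × 0.0055833 / (1 − 1.0055833^−120) = $834.06.
Total interest on Plan A = 120 × $834.06 − $72,800 = $27,287.20.
Plan B: monthly rate = 5%/12 = 0.0041667; payment = 72,800 × 0.0041667 / (1 − (1+0.0041667)^−180) = $575.70.
Total interest on Plan B = 180 × $575.70 − $72,800 = $30,826.00.
Plan A is lower by $3,538.80.

Plan A by $3,539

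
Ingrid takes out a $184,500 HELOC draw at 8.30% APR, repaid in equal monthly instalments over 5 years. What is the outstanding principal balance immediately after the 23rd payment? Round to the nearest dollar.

With monthly rate i = 8.3%/12 = 0.0069167, the balance after k of n payments is P · [(1+i)^n − (1+i)^k] / [(1+i)^n − 1].
(1+0.0069167)^60 = 1.51220882 and (1+0.0069167)^23 = 1.17179375, so the balance is 184,500 × (1.51220882 − 1.17179375) / (1.51220882 − 1) = $122,619.09.

$122,619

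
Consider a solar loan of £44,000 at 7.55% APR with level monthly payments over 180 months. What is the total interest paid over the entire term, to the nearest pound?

£29,645

Monthly rate = 7.55%/12 = 0.0062917; payment = 44,000 × 0.0062917 / (1 − (1+0.0062917)^−180) = £409.14.
Total paid = 180 × £409.14 = £73,645.20; interest = £73,645.20 − £44,000 = £29,645.20.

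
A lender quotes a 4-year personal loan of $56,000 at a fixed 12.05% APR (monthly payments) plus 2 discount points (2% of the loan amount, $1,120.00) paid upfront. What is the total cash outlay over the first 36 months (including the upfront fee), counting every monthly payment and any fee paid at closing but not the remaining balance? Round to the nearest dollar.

$54,259

At 12.05% the monthly rate is 0.0100417, so the payment is 56,000 × 0.0100417 / (1 − 1.0100417^−48) = $1,476.07.
Total outlay = 36 × $1,476.07 + $1,120.00 = $54,258.52.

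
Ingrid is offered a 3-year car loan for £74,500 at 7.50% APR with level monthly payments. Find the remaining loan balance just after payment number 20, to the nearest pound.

With monthly rate i = 7.5%/12 = 0.0062500, the balance after k of n payments is P · [(1+i)^n − (1+i)^k] / [(1+i)^n − 1].
(1+0.0062500)^36 = 1.25144614 and (1+0.0062500)^20 = 1.13270774, so the balance is 74,500 × (1.25144614 − 1.13270774) / (1.25144614 − 1) = £35,180.54.

£35,181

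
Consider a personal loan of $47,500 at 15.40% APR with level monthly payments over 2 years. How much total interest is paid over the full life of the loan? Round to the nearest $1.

Monthly rate = 15.4%/12 = 0.0128333; payment = 47,500 × 0.0128333 / (1 − (1+0.0128333)^−24) = $2,312.15.
Total paid = 24 × $2,312.15 = $55,491.60; interest = $55,491.60 − $47,500 = $7,991.60.

$7,992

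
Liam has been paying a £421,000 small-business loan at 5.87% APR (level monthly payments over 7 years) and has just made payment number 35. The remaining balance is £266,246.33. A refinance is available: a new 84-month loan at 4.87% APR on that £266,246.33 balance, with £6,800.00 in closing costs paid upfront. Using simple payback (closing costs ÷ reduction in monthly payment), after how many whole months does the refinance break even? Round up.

3 months

Current payment = 421,000 × 5.87%/12 / (1 − (1+0.0048917)^−84) = £6,124.00.
Refinanced payment = 266,246.33 × 0.0040583 / (1 − (1+0.0040583)^−84) = £3,746.86.
Monthly savings = £6,124.00 − £3,746.86 = £2,377.14.
Break-even = £6,800.00 / £2,377.14 = 2.86 → 3 months.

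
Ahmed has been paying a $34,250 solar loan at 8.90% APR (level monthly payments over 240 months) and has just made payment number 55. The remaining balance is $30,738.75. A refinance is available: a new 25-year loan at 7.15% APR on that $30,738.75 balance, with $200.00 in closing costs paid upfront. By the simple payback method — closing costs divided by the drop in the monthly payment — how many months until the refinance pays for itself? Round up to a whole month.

3 months

Current payment = 34,250 × 8.9%/12 / (1 − (1+0.0074167)^−240) = $305.96.
Refinanced payment = 30,738.75 × 0.0059583 / (1 − (1+0.0059583)^−300) = $220.21.
Monthly savings = $305.96 − $220.21 = $85.75.
Break-even = $200.00 / $85.75 = 2.33 → 3 months.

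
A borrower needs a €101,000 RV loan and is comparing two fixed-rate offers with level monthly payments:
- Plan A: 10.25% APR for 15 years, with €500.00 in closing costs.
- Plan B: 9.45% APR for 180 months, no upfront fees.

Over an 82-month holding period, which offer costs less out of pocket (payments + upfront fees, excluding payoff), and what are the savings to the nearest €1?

Plan B by €4,537

Plan A: at 10.25% the monthly rate is 0.0085417, so the payment is 101,000 × 0.0085417 / (1 − 1.0085417^−180) = €1,100.85.
Plan B: monthly rate = 9.45%/12 = 0.0078750; payment = 101,000 × 0.0078750 / (1 − (1+0.0078750)^−180) = €1,051.62.
Over 82 months: Plan A costs 82 × €1,100.85 + €500.00 = €90,769.70; Plan B costs 82 × €1,051.62 = €86,232.84.
Plan B is cheaper by €90,769.70 − €86,232.84 = €4,536.86.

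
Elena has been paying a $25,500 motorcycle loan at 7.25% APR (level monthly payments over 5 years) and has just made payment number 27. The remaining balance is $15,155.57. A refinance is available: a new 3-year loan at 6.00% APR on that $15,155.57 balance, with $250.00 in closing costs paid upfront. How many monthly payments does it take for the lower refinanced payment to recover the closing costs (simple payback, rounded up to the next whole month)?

6 months

Current payment = 25,500 × 7.25%/12 / (1 − (1+0.0060417)^−60) = $507.94.
Refinanced payment = 15,155.57 × 0.0050000 / (1 − (1+0.0050000)^−36) = $461.06.
Monthly savings = $507.94 − $461.06 = $46.88.
Break-even = $250.00 / $46.88 = 5.33 → 6 months.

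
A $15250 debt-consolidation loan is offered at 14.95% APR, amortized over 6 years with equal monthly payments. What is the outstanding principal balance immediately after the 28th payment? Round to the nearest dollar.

With monthly rate i = 14.95%/12 = 0.0124583, the balance after k of n payments is P · [(1+i)^n − (1+i)^k] / [(1+i)^n − 1].
(1+0.0124583)^72 = 2.43868367 and (1+0.0124583)^28 = 1.41436161, so the balance is 15,250 × (2.43868367 − 1.41436161) / (2.43868367 − 1) = $10,857.78.

$10,858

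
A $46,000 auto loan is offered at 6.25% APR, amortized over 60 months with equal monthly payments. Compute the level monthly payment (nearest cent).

Monthly rate = 6.25%/12 = 0.0052083; payment = 46,000 × 0.0052083 / (1 − (1+0.0052083)^−60) = $894.67.

$894.67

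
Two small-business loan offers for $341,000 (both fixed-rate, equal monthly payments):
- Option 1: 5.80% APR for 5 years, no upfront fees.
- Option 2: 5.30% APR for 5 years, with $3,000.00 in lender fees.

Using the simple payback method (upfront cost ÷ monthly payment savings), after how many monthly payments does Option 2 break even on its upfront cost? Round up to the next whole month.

Option 1: at 5.80% the monthly rate is 0.0048333, so the payment is 341,000 × 0.0048333 / (1 − 1.0048333^−60) = $6,560.82.
Option 2: monthly rate = 5.3%/12 = 0.0044167; payment = 341,000 × 0.0044167 / (1 − (1+0.0044167)^−60) = $6,482.06.
Monthly savings = $6,560.82 − $6,482.06 = $78.76.
Break-even = $3,000.00 / $78.76 = 38.09 → 39 months.

39 months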